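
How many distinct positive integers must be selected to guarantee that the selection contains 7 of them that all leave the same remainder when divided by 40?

241

The 40 residue classes mod 40 are the pigeonholes.
With 240 integers one could put 6 in each residue class and have no class reach 7.
The 241st integer pushes some class to 7, so 40·6 + 1 = 241.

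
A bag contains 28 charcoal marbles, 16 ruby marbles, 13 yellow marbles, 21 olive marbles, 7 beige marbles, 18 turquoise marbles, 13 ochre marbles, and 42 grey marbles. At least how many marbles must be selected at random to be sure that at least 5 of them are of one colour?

33

An adversary could hand out at most 4 marbles per colour: 4 + 4 + 4 + 4 + 4 + 4 + 4 + 4 = 32 marbles and still no colour has 5.
Pigeonhole: one more marble lands in a colour already at 4, so 33 draws are enough and 32 are not.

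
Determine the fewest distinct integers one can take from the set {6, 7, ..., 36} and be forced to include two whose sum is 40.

Two chosen integers sum to 40 exactly when both halves of some pair {x, 40−x} with 6 ≤ x ≤ 40−x ≤ 34 are chosen — 14 such pairs.
The remaining 3 elements (those with no distinct partner in range) can never complete a 40-sum, so the worst case takes all of them and one from each pair: 3 + 14 = 17.
Pigeonhole: the 18th integer has to be the second member of some pair, so 17 + 1 = 18.

18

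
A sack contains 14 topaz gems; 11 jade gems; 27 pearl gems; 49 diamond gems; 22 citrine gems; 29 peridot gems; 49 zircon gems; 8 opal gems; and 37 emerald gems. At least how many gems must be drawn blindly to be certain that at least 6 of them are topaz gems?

In the worst case for collecting topaz gems, every non-topaz gem comes out first.
There are 11 + 27 + 49 + 22 + 29 + 49 + 8 + 37 = 232 non-topaz gems altogether.
After those, each further gem must be topaz, so 232 + 6 = 238 draws guarantee 6 topaz gems.

238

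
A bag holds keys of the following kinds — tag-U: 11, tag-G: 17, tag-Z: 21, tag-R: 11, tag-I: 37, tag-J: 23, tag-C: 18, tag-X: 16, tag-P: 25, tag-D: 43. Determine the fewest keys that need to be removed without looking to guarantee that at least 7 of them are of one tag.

61

An adversary could hand out at most 6 keys per tag: 6 + 6 + 6 + 6 + 6 + 6 + 6 + 6 + 6 + 6 = 60 keys and still no tag has 7.
One more key lands in a tag already at 6, so 61 draws are enough and 60 are not.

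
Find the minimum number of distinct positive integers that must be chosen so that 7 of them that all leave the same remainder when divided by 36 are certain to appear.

The 36 residue classes mod 36 are the pigeonholes.
With 216 integers one could put 6 in each residue class and have no class reach 7.
The 217th integer pushes some class to 7, so 36·6 + 1 = 217.

217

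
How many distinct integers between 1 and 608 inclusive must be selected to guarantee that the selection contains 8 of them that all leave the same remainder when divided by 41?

288

The 41 residue classes mod 41 are the pigeonholes.
With 287 integers one could put 7 in each residue class and have no class reach 8.
The 288th integer pushes some class to 8, so 41·7 + 1 = 288.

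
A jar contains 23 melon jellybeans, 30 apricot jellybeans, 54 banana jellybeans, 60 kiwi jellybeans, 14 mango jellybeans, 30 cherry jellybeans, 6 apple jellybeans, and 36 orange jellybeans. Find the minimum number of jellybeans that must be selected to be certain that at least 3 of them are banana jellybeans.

202

In the worst case for collecting banana jellybeans, every non-banana jellybean comes out first.
There are 23 + 30 + 60 + 14 + 30 + 6 + 36 = 199 non-banana jellybeans altogether.
After those, each further jellybean must be banana, so 199 + 3 = 202 draws guarantee 3 banana jellybeans.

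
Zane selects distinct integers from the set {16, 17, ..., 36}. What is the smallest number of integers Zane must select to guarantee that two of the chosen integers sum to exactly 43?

Two chosen integers sum to 43 exactly when both halves of some pair {x, 43−x} with 16 ≤ x ≤ 43−x ≤ 27 are chosen — 6 such pairs.
The remaining 9 elements (those with no distinct partner in range) can never complete a 43-sum, so the worst case takes all of them and one from each pair: 9 + 6 = 15.
The 16th integer has to be the second member of some pair, so 15 + 1 = 16.

16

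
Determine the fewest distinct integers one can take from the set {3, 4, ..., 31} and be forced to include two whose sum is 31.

Group the elements by complementary pair {x, 31−x}: {3,28}, {4,27}, {5,26}, …, giving 13 two-element pairs and 3 integers whose partner 31−x falls outside [3,31].
By the pigeonhole principle, treating each of those 16 groups as a pigeonhole, one can pick one integer per group — 16 integers — with no two summing to 31.
The 17th integer lands in an occupied pair, forcing a sum of 31.

17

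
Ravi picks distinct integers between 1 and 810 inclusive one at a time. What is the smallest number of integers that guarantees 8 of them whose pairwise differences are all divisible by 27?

190

Integers whose pairwise differences are multiples of 27 are exactly those sharing a remainder mod 27. The 27 residue classes mod 27 are the pigeonholes.
With 189 integers one could put 7 in each residue class and have no class reach 8.
The 190th integer pushes some class to 8, so 27·7 + 1 = 190.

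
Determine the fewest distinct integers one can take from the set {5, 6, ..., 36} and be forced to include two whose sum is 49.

Two chosen integers sum to 49 exactly when both halves of some pair {x, 49−x} with 13 ≤ x ≤ 49−x ≤ 36 are chosen — 12 such pairs.
The remaining 8 elements (those with no distinct partner in range) can never complete a 49-sum, so the worst case takes all of them and one from each pair: 8 + 12 = 20.
By the pigeonhole principle, the 21st integer has to be the second member of some pair, so 20 + 1 = 21.

21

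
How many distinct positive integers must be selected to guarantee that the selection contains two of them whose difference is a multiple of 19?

Integers whose pairwise differences are multiples of 19 are exactly those sharing a remainder mod 19. By the pigeonhole principle, the 19 residue classes mod 19 are the pigeonholes.
With 19 integers one could put 1 in each residue class and have no class reach 2.
The 20th integer pushes some class to 2, so 19·1 + 1 = 20.

20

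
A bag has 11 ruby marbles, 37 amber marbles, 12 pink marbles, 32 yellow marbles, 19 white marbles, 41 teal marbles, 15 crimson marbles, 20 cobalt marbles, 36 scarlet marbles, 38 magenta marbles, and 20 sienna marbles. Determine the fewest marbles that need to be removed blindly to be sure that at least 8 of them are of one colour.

An adversary could hand out at most 7 marbles per colour: 7 + 7 + 7 + 7 + 7 + 7 + 7 + 7 + 7 + 7 + 7 = 77 marbles and still no colour has 8.
Pigeonhole: one more marble lands in a colour already at 7, so 78 draws are enough and 77 are not.

78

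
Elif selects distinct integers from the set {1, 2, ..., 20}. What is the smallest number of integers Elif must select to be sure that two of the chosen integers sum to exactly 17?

13

Group the elements by complementary pair {x, 17−x}: {1,16}, {2,15}, {3,14}, …, giving 8 two-element pairs and 4 integers whose partner 17−x falls outside [1,20].
By the pigeonhole principle, treating each of those 12 groups as a pigeonhole, one can pick one integer per group — 12 integers — with no two summing to 17.
The 13th integer lands in an occupied pair, forcing a sum of 17.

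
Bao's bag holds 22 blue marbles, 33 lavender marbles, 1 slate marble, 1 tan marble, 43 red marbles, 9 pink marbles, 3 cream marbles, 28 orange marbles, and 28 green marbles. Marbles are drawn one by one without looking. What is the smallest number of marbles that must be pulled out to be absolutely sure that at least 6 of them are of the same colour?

An adversary could hand out at most 5 marbles per colour (slate, tan, cream run out sooner): 5 + 5 + 1 + 1 + 5 + 5 + 3 + 5 + 5 = 35 marbles and still no colour has 6.
By the pigeonhole principle, one more marble lands in a colour already at 5, so 36 draws are enough and 35 are not.

36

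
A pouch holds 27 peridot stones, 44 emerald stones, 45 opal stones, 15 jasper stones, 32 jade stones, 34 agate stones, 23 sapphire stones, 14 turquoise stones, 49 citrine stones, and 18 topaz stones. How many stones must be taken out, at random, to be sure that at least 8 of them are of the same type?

71

Pigeonhole: the 10 types are the holes; the stones drawn are the pigeons.
To avoid 8 of any one type, the worst case takes at most 7 of each type.
That gives 7 + 7 + 7 + 7 + 7 + 7 + 7 + 7 + 7 + 7 = 70 stones with no type reaching 8.
The next stone forces some type to 8, so 70 + 1 = 71.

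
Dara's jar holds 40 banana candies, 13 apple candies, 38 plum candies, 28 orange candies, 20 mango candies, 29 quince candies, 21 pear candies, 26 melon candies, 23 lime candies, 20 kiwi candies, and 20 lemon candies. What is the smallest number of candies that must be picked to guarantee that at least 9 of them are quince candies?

258

In the worst case for collecting quince candies, every non-quince candy comes out first.
There are 40 + 13 + 38 + 28 + 20 + 21 + 26 + 23 + 20 + 20 = 249 non-quince candies altogether.
After those, each further candy must be quince, so 249 + 9 = 258 draws guarantee 9 quince candies.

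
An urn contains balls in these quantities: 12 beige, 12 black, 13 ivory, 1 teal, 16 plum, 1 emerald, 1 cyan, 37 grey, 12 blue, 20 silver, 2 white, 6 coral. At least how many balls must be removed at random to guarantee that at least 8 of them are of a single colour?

By pigeonhole, the 12 colours are the holes; the balls drawn are the pigeons.
To avoid 8 of any one colour, the worst case takes at most 7 of each colour, or every ball of a colour that has fewer than 7.
That gives 7 + 7 + 7 + 1 + 7 + 1 + 1 + 7 + 7 + 7 + 2 + 6 = 60 balls with no colour reaching 8.
The next ball forces some colour to 8, so 60 + 1 = 61.

61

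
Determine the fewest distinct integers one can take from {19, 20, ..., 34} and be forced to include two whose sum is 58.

Two chosen integers sum to 58 exactly when both halves of some pair {x, 58−x} with 24 ≤ x ≤ 58−x ≤ 34 are chosen — 5 such pairs.
The remaining 6 elements (those with no distinct partner in range) can never complete a 58-sum, so the worst case takes all of them and one from each pair: 6 + 5 = 11.
Pigeonhole: the 12th integer has to be the second member of some pair, so 11 + 1 = 12.

12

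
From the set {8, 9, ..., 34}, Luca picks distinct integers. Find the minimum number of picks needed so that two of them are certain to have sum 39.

16

A set avoiding the sum 39 can contain at most one of each pair {x, 39−x}, plus the 3 elements whose complement lies outside the range.
The integers 20, …, 34 (15 of them) are such a set: any two sum to at least 20+21 = 41 > 39.
Pigeonhole: any 16th integer completes one of the 12 pairs, so 16 choices force a sum of 39.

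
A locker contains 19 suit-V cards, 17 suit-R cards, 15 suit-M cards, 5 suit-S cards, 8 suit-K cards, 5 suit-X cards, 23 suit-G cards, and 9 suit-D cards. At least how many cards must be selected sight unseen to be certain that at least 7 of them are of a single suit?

Pigeonhole: the 8 suits are the holes; the cards drawn are the pigeons.
To avoid 7 of any one suit, the worst case takes at most 6 of each suit, or every card of a suit that has fewer than 6.
That gives 6 + 6 + 6 + 5 + 6 + 5 + 6 + 6 = 46 cards with no suit reaching 7.
The next card forces some suit to 7, so 46 + 1 = 47.

47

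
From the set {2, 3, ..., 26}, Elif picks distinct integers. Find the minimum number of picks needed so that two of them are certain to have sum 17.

Two chosen integers sum to 17 exactly when both halves of some pair {x, 17−x} with 2 ≤ x ≤ 17−x ≤ 15 are chosen — 7 such pairs.
The remaining 11 elements (those with no distinct partner in range) can never complete a 17-sum, so the worst case takes all of them and one from each pair: 11 + 7 = 18.
By pigeonhole, the 19th integer has to be the second member of some pair, so 18 + 1 = 19.

19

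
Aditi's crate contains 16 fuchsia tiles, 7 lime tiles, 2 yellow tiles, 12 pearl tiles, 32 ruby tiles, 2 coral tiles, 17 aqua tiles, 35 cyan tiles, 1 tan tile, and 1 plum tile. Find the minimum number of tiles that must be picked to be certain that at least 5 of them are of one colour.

Put each drawn tile into a box by colour. The largest draw with every box below 5 takes min(count, 4) from each colour; colours with fewer than 4 contribute all they have.
Σ min(cᵢ, 4) = 4 + 4 + 2 + 4 + 4 + 2 + 4 + 4 + 1 + 1 = 30.
Draw number 30 + 1 = 31 must push one box to 5.

31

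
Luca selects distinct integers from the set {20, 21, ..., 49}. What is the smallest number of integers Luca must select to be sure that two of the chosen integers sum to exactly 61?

20

Group the elements by complementary pair {x, 61−x}: {20,41}, {21,40}, {22,39}, …, giving 11 two-element pairs and 8 integers whose partner 61−x falls outside [20,49].
Treating each of those 19 groups as a pigeonhole, one can pick one integer per group — 19 integers — with no two summing to 61.
The 20th integer lands in an occupied pair, forcing a sum of 61.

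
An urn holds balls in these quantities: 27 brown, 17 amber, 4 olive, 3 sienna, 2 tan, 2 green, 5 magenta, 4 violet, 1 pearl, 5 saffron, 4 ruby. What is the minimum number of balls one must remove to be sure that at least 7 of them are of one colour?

An adversary could hand out at most 6 balls per colour (9 colours run out sooner): 6 + 6 + 4 + 3 + 2 + 2 + 5 + 4 + 1 + 5 + 4 = 42 balls and still no colour has 7.
Pigeonhole: one more ball lands in a colour already at 6, so 43 draws are enough and 42 are not.

43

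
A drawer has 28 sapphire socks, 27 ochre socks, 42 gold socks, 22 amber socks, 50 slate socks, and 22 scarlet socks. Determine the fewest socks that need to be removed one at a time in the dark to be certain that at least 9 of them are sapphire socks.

172

In the worst case for collecting sapphire socks, every non-sapphire sock comes out first.
There are 27 + 42 + 22 + 50 + 22 = 163 non-sapphire socks altogether.
After those, each further sock must be sapphire, so 163 + 9 = 172 draws guarantee 9 sapphire socks.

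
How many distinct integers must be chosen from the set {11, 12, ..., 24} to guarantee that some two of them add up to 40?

11

Two chosen integers sum to 40 exactly when both halves of some pair {x, 40−x} with 16 ≤ x ≤ 40−x ≤ 24 are chosen — 4 such pairs.
The remaining 6 elements (those with no distinct partner in range) can never complete a 40-sum, so the worst case takes all of them and one from each pair: 6 + 4 = 10.
By pigeonhole, the 11th integer has to be the second member of some pair, so 10 + 1 = 11.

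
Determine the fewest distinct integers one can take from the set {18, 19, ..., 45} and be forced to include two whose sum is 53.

A set avoiding the sum 53 can contain at most one of each pair {x, 53−x}, plus the 10 elements whose complement lies outside the range.
The integers 27, …, 45 (19 of them) are such a set: any two sum to at least 27+28 = 55 > 53.
By the pigeonhole principle, any 20th integer completes one of the 9 pairs, so 20 choices force a sum of 53.

20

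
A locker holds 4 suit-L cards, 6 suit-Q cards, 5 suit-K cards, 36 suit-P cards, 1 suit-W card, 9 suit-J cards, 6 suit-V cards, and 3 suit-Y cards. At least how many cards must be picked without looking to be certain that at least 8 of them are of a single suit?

The 8 suits are the holes; the cards drawn are the pigeons.
To avoid 8 of any one suit, the worst case takes at most 7 of each suit, or every card of a suit that has fewer than 7.
That gives 4 + 6 + 5 + 7 + 1 + 7 + 6 + 3 = 39 cards with no suit reaching 8.
The next card forces some suit to 8, so 39 + 1 = 40.

40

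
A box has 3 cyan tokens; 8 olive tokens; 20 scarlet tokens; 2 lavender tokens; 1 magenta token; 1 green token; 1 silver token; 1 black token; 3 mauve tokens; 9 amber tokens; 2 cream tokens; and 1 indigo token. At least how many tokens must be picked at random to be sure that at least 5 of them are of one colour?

28

The 12 colours are the holes; the tokens drawn are the pigeons.
To avoid 5 of any one colour, the worst case takes at most 4 of each colour, or every token of a colour that has fewer than 4.
That gives 3 + 4 + 4 + 2 + 1 + 1 + 1 + 1 + 3 + 4 + 2 + 1 = 27 tokens with no colour reaching 5.
The next token forces some colour to 5, so 27 + 1 = 28.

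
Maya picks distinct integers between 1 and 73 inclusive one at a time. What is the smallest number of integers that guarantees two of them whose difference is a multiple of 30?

Integers whose pairwise differences are multiples of 30 are exactly those sharing a remainder mod 30. The 30 residue classes mod 30 are the pigeonholes.
With 30 integers one could put 1 in each residue class and have no class reach 2.
The 31st integer pushes some class to 2, so 30·1 + 1 = 31.

31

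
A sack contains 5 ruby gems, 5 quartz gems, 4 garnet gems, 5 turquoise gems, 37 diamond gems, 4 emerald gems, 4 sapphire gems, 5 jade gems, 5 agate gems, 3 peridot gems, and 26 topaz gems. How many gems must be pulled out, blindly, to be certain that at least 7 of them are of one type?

By the pigeonhole principle, put each drawn gem into a box by type. The largest draw with every box below 7 takes min(count, 6) from each type; types with fewer than 6 contribute all they have.
Σ min(cᵢ, 6) = 5 + 5 + 4 + 5 + 6 + 4 + 4 + 5 + 5 + 3 + 6 = 52.
Draw number 52 + 1 = 53 must push one box to 7.

53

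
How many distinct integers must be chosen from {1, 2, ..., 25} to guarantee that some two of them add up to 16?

Group the elements by complementary pair {x, 16−x}: {1,15}, {2,14}, {3,13}, …, giving 7 two-element pairs; the single value 8 (it cannot pair with itself since the integers are distinct); and 10 integers whose partner 16−x falls outside [1,25].
Pigeonhole: treating each of those 18 groups as a pigeonhole, one can pick one integer per group — 18 integers — with no two summing to 16.
The 19th integer lands in an occupied pair, forcing a sum of 16.

19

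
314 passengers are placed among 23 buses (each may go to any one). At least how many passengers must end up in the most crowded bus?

14

Pigeonhole: the 23 buses are the holes and the 314 passengers are the pigeons.
If every bus held at most 13 passengers, the total would be at most 23 × 13 = 299, which is less than 314.
So some bus holds at least ⌈314/23⌉ = 14 passengers.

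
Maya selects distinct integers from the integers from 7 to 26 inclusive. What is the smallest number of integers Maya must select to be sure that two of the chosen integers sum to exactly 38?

14

Two chosen integers sum to 38 exactly when both halves of some pair {x, 38−x} with 12 ≤ x ≤ 38−x ≤ 26 are chosen — 7 such pairs.
The remaining 6 elements (those with no distinct partner in range) can never complete a 38-sum, so the worst case takes all of them and one from each pair: 6 + 7 = 13.
By pigeonhole, the 14th integer has to be the second member of some pair, so 13 + 1 = 14.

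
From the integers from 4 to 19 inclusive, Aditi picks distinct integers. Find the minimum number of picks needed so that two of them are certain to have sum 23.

Group the elements by complementary pair {x, 23−x}: {4,19}, {5,18}, {6,17}, …, giving 8 two-element pairs.
Treating each of those 8 groups as a pigeonhole, one can pick one integer per group — 8 integers — with no two summing to 23.
The 9th integer lands in an occupied pair, forcing a sum of 23.

9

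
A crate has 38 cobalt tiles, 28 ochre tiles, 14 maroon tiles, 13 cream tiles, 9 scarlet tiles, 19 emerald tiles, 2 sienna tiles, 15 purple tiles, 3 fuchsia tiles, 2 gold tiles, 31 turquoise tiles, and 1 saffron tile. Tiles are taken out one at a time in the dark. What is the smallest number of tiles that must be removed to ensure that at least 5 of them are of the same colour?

The 12 colours are the holes; the tiles drawn are the pigeons.
To avoid 5 of any one colour, the worst case takes at most 4 of each colour, or every tile of a colour that has fewer than 4.
That gives 4 + 4 + 4 + 4 + 4 + 4 + 2 + 4 + 3 + 2 + 4 + 1 = 40 tiles with no colour reaching 5.
The next tile forces some colour to 5, so 40 + 1 = 41.

41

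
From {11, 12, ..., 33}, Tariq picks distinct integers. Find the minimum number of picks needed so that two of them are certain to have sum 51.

16

Group the elements by complementary pair {x, 51−x}: {18,33}, {19,32}, {20,31}, …, giving 8 two-element pairs and 7 integers whose partner 51−x falls outside [11,33].
Pigeonhole: treating each of those 15 groups as a pigeonhole, one can pick one integer per group — 15 integers — with no two summing to 51.
The 16th integer lands in an occupied pair, forcing a sum of 51.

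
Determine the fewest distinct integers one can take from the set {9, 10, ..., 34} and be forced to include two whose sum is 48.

17

A set avoiding the sum 48 can contain at most one of each pair {x, 48−x}, plus the 6 elements whose complement lies outside the range or equal to its own complement.
The integers 9, …, 24 (16 of them) are such a set: any two sum to at least 9+10 = 19 and at most 23+24 = 47 < 48.
Any 17th integer completes one of the 10 pairs, so 17 choices force a sum of 48.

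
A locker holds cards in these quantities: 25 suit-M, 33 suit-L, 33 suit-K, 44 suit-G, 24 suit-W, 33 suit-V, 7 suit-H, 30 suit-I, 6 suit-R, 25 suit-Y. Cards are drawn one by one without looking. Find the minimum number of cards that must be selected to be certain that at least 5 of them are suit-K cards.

232

In the worst case for collecting suit-K cards, every non-suit-K card comes out first.
There are 25 + 33 + 44 + 24 + 33 + 7 + 30 + 6 + 25 = 227 non-suit-K cards altogether.
After those, each further card must be suit-K, so 227 + 5 = 232 draws guarantee 5 suit-K cards.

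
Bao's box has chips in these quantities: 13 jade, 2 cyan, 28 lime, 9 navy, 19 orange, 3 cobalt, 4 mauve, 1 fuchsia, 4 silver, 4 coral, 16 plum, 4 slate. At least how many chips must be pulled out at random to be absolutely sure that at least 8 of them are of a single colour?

58

The 12 colours are the holes; the chips drawn are the pigeons.
To avoid 8 of any one colour, the worst case takes at most 7 of each colour, or every chip of a colour that has fewer than 7.
That gives 7 + 2 + 7 + 7 + 7 + 3 + 4 + 1 + 4 + 4 + 7 + 4 = 57 chips with no colour reaching 8.
The next chip forces some colour to 8, so 57 + 1 = 58.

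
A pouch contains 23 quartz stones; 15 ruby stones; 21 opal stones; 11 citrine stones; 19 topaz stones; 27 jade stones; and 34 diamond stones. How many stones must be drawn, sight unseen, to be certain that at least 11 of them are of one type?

71

Pigeonhole: the 7 types are the holes; the stones drawn are the pigeons.
To avoid 11 of any one type, the worst case takes at most 10 of each type.
That gives 10 + 10 + 10 + 10 + 10 + 10 + 10 = 70 stones with no type reaching 11.
The next stone forces some type to 11, so 70 + 1 = 71.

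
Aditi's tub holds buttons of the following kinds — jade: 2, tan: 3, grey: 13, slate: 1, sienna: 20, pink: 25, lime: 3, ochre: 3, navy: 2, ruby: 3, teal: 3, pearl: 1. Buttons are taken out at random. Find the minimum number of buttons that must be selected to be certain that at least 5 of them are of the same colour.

An adversary could hand out at most 4 buttons per colour (9 colours run out sooner): 2 + 3 + 4 + 1 + 4 + 4 + 3 + 3 + 2 + 3 + 3 + 1 = 33 buttons and still no colour has 5.
One more button lands in a colour already at 4, so 34 draws are enough and 33 are not.

34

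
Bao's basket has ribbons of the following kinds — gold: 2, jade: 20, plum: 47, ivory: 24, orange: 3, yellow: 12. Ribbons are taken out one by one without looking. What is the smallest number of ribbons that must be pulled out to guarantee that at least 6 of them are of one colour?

26

An adversary could hand out at most 5 ribbons per colour (gold, orange run out sooner): 2 + 5 + 5 + 5 + 3 + 5 = 25 ribbons and still no colour has 6.
One more ribbon lands in a colour already at 5, so 26 draws are enough and 25 are not.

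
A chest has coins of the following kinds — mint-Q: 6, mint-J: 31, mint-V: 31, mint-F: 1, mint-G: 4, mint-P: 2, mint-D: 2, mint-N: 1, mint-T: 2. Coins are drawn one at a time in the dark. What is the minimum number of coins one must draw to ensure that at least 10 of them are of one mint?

The 9 mints are the holes; the coins drawn are the pigeons.
To avoid 10 of any one mint, the worst case takes at most 9 of each mint, or every coin of a mint that has fewer than 9.
That gives 6 + 9 + 9 + 1 + 4 + 2 + 2 + 1 + 2 = 36 coins with no mint reaching 10.
The next coin forces some mint to 10, so 36 + 1 = 37.

37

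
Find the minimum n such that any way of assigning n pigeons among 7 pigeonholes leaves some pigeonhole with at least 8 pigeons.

50

With 49 pigeons one could put exactly 7 in each of the 7 pigeonholes, and no pigeonhole would reach 8.
One more pigeon must land in a pigeonhole that already has 7, giving it 8.
So 7 × 7 + 1 = 50 pigeons are required.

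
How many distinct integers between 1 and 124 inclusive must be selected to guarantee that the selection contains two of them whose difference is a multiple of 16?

17

Integers whose pairwise differences are multiples of 16 are exactly those sharing a remainder mod 16. Pigeonhole: the 16 residue classes mod 16 are the pigeonholes.
With 16 integers one could put 1 in each residue class and have no class reach 2.
The 17th integer pushes some class to 2, so 16·1 + 1 = 17.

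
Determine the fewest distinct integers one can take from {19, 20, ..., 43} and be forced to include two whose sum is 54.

18

A set avoiding the sum 54 can contain at most one of each pair {x, 54−x}, plus the 9 elements whose complement lies outside the range or equal to its own complement.
The integers 27, …, 43 (17 of them) are such a set: any two sum to at least 27+28 = 55 > 54.
By the pigeonhole principle, any 18th integer completes one of the 8 pairs, so 18 choices force a sum of 54.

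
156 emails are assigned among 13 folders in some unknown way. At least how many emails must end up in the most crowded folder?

12

The 13 folders are the holes and the 156 emails are the pigeons.
If every folder held at most 11 emails, the total would be at most 13 × 11 = 143, which is less than 156.
So some folder holds at least ⌈156/13⌉ = 12 emails.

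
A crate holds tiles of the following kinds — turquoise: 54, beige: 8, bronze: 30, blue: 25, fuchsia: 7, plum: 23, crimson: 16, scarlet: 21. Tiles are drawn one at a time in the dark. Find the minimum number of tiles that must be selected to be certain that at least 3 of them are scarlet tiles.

166

In the worst case for collecting scarlet tiles, every non-scarlet tile comes out first.
There are 54 + 8 + 30 + 25 + 7 + 23 + 16 = 163 non-scarlet tiles altogether.
After those, each further tile must be scarlet, so 163 + 3 = 166 draws guarantee 3 scarlet tiles.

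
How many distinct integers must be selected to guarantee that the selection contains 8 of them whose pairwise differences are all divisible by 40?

281

Integers whose pairwise differences are multiples of 40 are exactly those sharing a remainder mod 40. The 40 residue classes mod 40 are the pigeonholes.
With 280 integers one could put 7 in each residue class and have no class reach 8.
The 281st integer pushes some class to 8, so 40·7 + 1 = 281.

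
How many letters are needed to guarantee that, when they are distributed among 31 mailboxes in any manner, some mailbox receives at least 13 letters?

373

With 372 letters one could put exactly 12 in each of the 31 mailboxes, and no mailbox would reach 13.
One more letter must land in a mailbox that already has 12, giving it 13.
So 31 × 12 + 1 = 373 letters are required.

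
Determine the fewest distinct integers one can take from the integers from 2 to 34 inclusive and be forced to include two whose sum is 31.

20

Two chosen integers sum to 31 exactly when both halves of some pair {x, 31−x} with 2 ≤ x ≤ 31−x ≤ 29 are chosen — 14 such pairs.
The remaining 5 elements (those with no distinct partner in range) can never complete a 31-sum, so the worst case takes all of them and one from each pair: 5 + 14 = 19.
The 20th integer has to be the second member of some pair, so 19 + 1 = 20.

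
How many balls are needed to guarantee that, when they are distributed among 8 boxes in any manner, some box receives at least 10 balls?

73

With 72 balls one could put exactly 9 in each of the 8 boxes, and no box would reach 10.
By the pigeonhole principle, one more ball must land in a box that already has 9, giving it 10.
So 8 × 9 + 1 = 73 balls are required.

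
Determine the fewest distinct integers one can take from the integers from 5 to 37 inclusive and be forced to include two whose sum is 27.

Group the elements by complementary pair {x, 27−x}: {5,22}, {6,21}, {7,20}, …, giving 9 two-element pairs and 15 integers whose partner 27−x falls outside [5,37].
By the pigeonhole principle, treating each of those 24 groups as a pigeonhole, one can pick one integer per group — 24 integers — with no two summing to 27.
The 25th integer lands in an occupied pair, forcing a sum of 27.

25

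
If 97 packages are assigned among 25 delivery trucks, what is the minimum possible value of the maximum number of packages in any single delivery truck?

By the pigeonhole principle, the 25 delivery trucks are the holes and the 97 packages are the pigeons.
If every delivery truck held at most 3 packages, the total would be at most 25 × 3 = 75, which is less than 97.
So some delivery truck holds at least ⌈97/25⌉ = 4 packages.

4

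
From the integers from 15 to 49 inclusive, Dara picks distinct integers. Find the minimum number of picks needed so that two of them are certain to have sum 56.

23

Two chosen integers sum to 56 exactly when both halves of some pair {x, 56−x} with 15 ≤ x ≤ 56−x ≤ 41 are chosen — 13 such pairs.
The remaining 9 elements (those with no distinct partner in range) can never complete a 56-sum, so the worst case takes all of them and one from each pair: 9 + 13 = 22.
By pigeonhole, the 23rd integer has to be the second member of some pair, so 22 + 1 = 23.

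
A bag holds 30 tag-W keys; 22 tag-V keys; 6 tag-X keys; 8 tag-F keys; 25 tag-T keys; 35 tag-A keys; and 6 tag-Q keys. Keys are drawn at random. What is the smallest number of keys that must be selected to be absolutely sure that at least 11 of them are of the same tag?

Pigeonhole: put each drawn key into a box by tag. The largest draw with every box below 11 takes min(count, 10) from each tag; tags with fewer than 10 contribute all they have.
Σ min(cᵢ, 10) = 10 + 10 + 6 + 8 + 10 + 10 + 6 = 60.
Draw number 60 + 1 = 61 must push one box to 11.

61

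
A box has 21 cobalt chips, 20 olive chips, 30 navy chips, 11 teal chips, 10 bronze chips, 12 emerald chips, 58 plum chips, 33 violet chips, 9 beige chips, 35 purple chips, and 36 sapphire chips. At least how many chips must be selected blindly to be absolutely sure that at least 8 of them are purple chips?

In the worst case for collecting purple chips, every non-purple chip comes out first.
There are 21 + 20 + 30 + 11 + 10 + 12 + 58 + 33 + 9 + 36 = 240 non-purple chips altogether.
After those, each further chip must be purple, so 240 + 8 = 248 draws guarantee 8 purple chips.

248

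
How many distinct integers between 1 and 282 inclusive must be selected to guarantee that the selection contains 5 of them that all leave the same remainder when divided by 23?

The 23 residue classes mod 23 are the pigeonholes.
With 92 integers one could put 4 in each residue class and have no class reach 5.
The 93rd integer pushes some class to 5, so 23·4 + 1 = 93.

93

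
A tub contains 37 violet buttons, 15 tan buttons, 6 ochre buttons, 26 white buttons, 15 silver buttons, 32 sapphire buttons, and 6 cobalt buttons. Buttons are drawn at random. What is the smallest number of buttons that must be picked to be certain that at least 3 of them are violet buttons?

In the worst case for collecting violet buttons, every non-violet button comes out first.
There are 15 + 6 + 26 + 15 + 32 + 6 = 100 non-violet buttons altogether.
After those, each further button must be violet, so 100 + 3 = 103 draws guarantee 3 violet buttons.

103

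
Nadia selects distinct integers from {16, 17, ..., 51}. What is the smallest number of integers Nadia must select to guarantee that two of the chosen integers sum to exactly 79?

25

A set avoiding the sum 79 can contain at most one of each pair {x, 79−x}, plus the 12 elements whose complement lies outside the range.
The integers 16, …, 39 (24 of them) are such a set: any two sum to at least 16+17 = 33 and at most 38+39 = 77 < 79.
By pigeonhole, any 25th integer completes one of the 12 pairs, so 25 choices force a sum of 79.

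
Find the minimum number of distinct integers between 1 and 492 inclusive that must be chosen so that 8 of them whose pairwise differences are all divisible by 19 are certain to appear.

134

Integers whose pairwise differences are multiples of 19 are exactly those sharing a remainder mod 19. By pigeonhole, the 19 residue classes mod 19 are the pigeonholes.
With 133 integers one could put 7 in each residue class and have no class reach 8.
The 134th integer pushes some class to 8, so 19·7 + 1 = 134.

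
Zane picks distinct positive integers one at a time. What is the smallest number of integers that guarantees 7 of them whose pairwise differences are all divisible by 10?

61

Integers whose pairwise differences are multiples of 10 are exactly those sharing a remainder mod 10. Pigeonhole: the 10 residue classes mod 10 are the pigeonholes.
With 60 integers one could put 6 in each residue class and have no class reach 7.
The 61st integer pushes some class to 7, so 10·6 + 1 = 61.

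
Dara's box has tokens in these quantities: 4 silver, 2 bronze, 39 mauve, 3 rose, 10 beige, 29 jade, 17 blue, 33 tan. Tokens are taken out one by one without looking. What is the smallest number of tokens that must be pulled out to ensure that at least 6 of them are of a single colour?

35

The 8 colours are the holes; the tokens drawn are the pigeons.
To avoid 6 of any one colour, the worst case takes at most 5 of each colour, or every token of a colour that has fewer than 5.
That gives 4 + 2 + 5 + 3 + 5 + 5 + 5 + 5 = 34 tokens with no colour reaching 6.
The next token forces some colour to 6, so 34 + 1 = 35.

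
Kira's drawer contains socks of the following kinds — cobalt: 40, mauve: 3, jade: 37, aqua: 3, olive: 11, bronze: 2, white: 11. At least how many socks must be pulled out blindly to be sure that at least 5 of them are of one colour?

An adversary could hand out at most 4 socks per colour (mauve, aqua, bronze run out sooner): 4 + 3 + 4 + 3 + 4 + 2 + 4 = 24 socks and still no colour has 5.
By pigeonhole, one more sock lands in a colour already at 4, so 25 draws are enough and 24 are not.

25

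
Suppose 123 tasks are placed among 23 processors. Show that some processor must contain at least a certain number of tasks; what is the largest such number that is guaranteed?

6

By the pigeonhole principle, the 23 processors are the holes and the 123 tasks are the pigeons.
If every processor held at most 5 tasks, the total would be at most 23 × 5 = 115, which is less than 123.
So some processor holds at least ⌈123/23⌉ = 6 tasks.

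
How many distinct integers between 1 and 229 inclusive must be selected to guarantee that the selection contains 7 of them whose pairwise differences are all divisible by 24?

Integers whose pairwise differences are multiples of 24 are exactly those sharing a remainder mod 24. The 24 residue classes mod 24 are the pigeonholes.
With 144 integers one could put 6 in each residue class and have no class reach 7.
The 145th integer pushes some class to 7, so 24·6 + 1 = 145.

145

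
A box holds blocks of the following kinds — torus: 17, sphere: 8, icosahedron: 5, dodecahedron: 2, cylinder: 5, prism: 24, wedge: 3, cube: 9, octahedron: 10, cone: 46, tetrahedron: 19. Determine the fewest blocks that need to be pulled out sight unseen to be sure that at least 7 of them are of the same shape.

By the pigeonhole principle, the 11 shapes are the holes; the blocks drawn are the pigeons.
To avoid 7 of any one shape, the worst case takes at most 6 of each shape, or every block of a shape that has fewer than 6.
That gives 6 + 6 + 5 + 2 + 5 + 6 + 3 + 6 + 6 + 6 + 6 = 57 blocks with no shape reaching 7.
The next block forces some shape to 7, so 57 + 1 = 58.

58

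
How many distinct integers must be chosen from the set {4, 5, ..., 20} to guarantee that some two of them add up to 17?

Group the elements by complementary pair {x, 17−x}: {4,13}, {5,12}, {6,11}, …, giving 5 two-element pairs and 7 integers whose partner 17−x falls outside [4,20].
Treating each of those 12 groups as a pigeonhole, one can pick one integer per group — 12 integers — with no two summing to 17.
The 13th integer lands in an occupied pair, forcing a sum of 17.

13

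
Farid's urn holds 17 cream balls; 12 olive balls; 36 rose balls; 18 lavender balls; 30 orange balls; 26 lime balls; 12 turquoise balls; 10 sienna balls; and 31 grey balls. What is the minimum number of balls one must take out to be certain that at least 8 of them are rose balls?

In the worst case for collecting rose balls, every non-rose ball comes out first.
There are 17 + 12 + 18 + 30 + 26 + 12 + 10 + 31 = 156 non-rose balls altogether.
After those, each further ball must be rose, so 156 + 8 = 164 draws guarantee 8 rose balls.

164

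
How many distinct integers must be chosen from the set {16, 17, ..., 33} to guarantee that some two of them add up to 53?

12

Two chosen integers sum to 53 exactly when both halves of some pair {x, 53−x} with 20 ≤ x ≤ 53−x ≤ 33 are chosen — 7 such pairs.
The remaining 4 elements (those with no distinct partner in range) can never complete a 53-sum, so the worst case takes all of them and one from each pair: 4 + 7 = 11.
Pigeonhole: the 12th integer has to be the second member of some pair, so 11 + 1 = 12.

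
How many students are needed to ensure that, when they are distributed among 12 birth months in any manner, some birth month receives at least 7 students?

73

With 72 students one could put exactly 6 in each of the 12 birth months, and no birth month would reach 7.
One more student must land in a birth month that already has 6, giving it 7.
So 12 × 6 + 1 = 73 students are required.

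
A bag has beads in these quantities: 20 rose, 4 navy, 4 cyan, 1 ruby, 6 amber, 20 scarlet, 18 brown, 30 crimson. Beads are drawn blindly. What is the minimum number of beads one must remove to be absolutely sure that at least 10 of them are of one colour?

52

Put each drawn bead into a box by colour. The largest draw with every box below 10 takes min(count, 9) from each colour; colours with fewer than 9 contribute all they have.
Σ min(cᵢ, 9) = 9 + 4 + 4 + 1 + 6 + 9 + 9 + 9 = 51.
Draw number 51 + 1 = 52 must push one box to 10.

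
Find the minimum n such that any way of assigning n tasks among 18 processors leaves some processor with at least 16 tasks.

With 270 tasks one could put exactly 15 in each of the 18 processors, and no processor would reach 16.
One more task must land in a processor that already has 15, giving it 16.
So 18 × 15 + 1 = 271 tasks are required.

271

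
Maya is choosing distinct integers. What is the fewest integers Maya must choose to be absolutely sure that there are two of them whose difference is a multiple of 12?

Integers whose pairwise differences are multiples of 12 are exactly those sharing a remainder mod 12. By pigeonhole, the 12 residue classes mod 12 are the pigeonholes.
With 12 integers one could put 1 in each residue class and have no class reach 2.
The 13th integer pushes some class to 2, so 12·1 + 1 = 13.

13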